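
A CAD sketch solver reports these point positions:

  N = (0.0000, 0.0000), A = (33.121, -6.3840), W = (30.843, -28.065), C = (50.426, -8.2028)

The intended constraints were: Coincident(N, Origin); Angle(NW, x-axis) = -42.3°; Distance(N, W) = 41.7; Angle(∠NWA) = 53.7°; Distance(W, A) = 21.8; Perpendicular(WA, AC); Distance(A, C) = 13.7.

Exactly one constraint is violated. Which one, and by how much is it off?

Distance(A, C) = 13.7 — off by 3.70.

N = (0.00, 0.00) ✓; NW at -42.30° ✓; |NW| = 41.70 ✓; ∠NWA = 53.70° ✓; |WA| = 21.80 ✓; ∠(WA, AC) = 90.00° ✓; |AC| = 17.40 ✗.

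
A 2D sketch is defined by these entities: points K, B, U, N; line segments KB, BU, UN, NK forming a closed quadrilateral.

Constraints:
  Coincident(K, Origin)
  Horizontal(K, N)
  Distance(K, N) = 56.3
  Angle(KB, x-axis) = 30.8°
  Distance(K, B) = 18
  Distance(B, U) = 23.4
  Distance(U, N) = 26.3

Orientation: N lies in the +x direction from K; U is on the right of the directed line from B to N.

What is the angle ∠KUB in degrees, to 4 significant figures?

33.10°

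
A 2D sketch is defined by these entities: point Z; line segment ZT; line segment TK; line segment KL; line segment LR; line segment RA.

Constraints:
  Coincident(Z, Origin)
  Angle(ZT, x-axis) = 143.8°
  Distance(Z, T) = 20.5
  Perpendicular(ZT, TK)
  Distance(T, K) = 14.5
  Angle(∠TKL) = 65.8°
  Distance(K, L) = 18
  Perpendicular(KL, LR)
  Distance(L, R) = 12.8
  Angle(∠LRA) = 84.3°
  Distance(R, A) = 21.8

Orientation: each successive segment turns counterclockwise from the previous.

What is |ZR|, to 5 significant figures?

10.381

∠TKL = 65.8° gives KL at -12.000° from the x-axis; with |KL| = 18.0, L = (-7.4998, -3.3359). The perpendicularity gives LR at right angles to KL, so LR runs at 78.000°; with |LR| = 12.8, R = (-4.8385, 9.1844). Then |ZR| = |R − Z| = 10.381.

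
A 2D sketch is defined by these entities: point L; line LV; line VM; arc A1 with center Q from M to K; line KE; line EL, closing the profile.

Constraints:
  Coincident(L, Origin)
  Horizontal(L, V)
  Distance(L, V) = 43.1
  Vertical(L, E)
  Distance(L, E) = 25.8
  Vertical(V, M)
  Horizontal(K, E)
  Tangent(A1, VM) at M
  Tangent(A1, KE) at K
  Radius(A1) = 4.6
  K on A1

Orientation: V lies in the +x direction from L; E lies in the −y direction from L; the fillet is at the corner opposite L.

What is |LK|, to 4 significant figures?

46.35

The virtual corner opposite L is at (43.10, -25.80). Since A1 is tangent to VM there, QM ⟂ VM and the tangent condition forces QK to be normal to KE, with radius 4.6, so the center Q sits 4.6 in from both sides at Q = (38.50, -21.20). That places the tangent points at M = (43.10, -21.20) on VM and K = (38.50, -25.80) on KE. Then |LK| = |K − L| = 46.35.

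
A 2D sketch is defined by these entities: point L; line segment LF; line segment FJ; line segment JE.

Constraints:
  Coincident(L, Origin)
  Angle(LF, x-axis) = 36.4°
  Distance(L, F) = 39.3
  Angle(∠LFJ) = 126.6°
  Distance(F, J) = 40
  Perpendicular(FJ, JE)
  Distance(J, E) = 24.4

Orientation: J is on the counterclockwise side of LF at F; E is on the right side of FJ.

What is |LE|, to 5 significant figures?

84.582

∠LFJ = 126.6°, so FJ runs at 36.4° + (180° − 126.6°) = 89.800° from the x-axis; with |FJ| = 40.0, J = F + 40.0·(cos 89.800°, sin 89.800°) = (31.772, 63.321). FJ is perpendicular to JE; with |JE| = 24.4 on the right of FJ, E = J + 24.4·(0.99999, -0.0034907) = (56.172, 63.236). Then |LE| = |E − L| = 84.582.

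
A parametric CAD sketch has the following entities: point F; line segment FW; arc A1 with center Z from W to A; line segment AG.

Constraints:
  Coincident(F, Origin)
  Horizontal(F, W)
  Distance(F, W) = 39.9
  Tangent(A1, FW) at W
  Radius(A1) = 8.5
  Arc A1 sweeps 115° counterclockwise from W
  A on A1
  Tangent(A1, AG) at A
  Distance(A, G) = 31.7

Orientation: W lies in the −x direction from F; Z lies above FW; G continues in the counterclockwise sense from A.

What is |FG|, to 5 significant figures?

61.198

F is at the origin; FW is horizontal with |FW| = 39.9 and W on the −x side, so W = (-39.900, 0.0000). Tangency of A1 to FW means the radius ZW is perpendicular to FW, so Z = W + (0, 8.5) = (-39.900, 8.5000). On A1, W sits at bearing -90° from Z; a 115° counterclockwise sweep puts A at bearing 25°, so A = Z + 8.5·(cos 25°, sin 25°) = (-32.196, 12.092). Since A1 is tangent to AG there, ZA ⟂ AG, so AG runs along (−sin 25°, cos 25°); with |AG| = 31.7, G = (-45.593, 40.822). Then |FG| = |G − F| = 61.198.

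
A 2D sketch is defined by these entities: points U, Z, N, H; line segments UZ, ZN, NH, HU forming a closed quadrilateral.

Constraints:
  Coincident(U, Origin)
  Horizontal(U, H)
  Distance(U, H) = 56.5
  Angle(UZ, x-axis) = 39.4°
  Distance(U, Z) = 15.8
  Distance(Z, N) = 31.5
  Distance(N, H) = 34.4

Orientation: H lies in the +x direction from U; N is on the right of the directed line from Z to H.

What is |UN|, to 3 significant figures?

32.4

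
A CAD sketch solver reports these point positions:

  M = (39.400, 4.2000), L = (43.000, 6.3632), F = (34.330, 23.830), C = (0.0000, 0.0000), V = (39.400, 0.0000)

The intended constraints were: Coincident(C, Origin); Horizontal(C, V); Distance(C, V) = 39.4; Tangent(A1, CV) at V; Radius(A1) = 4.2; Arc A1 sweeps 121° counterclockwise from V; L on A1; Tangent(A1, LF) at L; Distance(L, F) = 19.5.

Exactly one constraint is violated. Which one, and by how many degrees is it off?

Tangent(A1, LF) at L — off by 4.60°.

C = (0.00, 0.00) ✓; C.y = 0.00, V.y = 0.00 ✓; |CV| = 39.40 ✓; ∠(MV, VC) = 90.00° ✓; |MV| = 4.200 ✓; bearing(M→L) − bearing(M→V) = 121.0° ✓; |ML| = 4.200 ✓; ∠(ML, LF) = 94.60° ✗; |LF| = 19.50 ✓.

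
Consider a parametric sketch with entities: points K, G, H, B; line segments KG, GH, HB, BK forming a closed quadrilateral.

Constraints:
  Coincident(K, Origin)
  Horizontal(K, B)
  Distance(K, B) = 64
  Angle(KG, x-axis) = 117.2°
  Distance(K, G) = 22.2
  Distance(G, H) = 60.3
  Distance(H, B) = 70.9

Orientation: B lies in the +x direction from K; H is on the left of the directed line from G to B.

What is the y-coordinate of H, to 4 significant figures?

63.13

K is at the origin; KB is horizontal with |KB| = 64.0 and B in +x, so B = (64.0, 0). KG runs at 117.2° with |KG| = 22.2, so G = (-10.15, 19.75). H is determined by |GH| = 60.3 and |HB| = 70.9 together: it lies at the intersection of circle(G, 60.3) and circle(B, 70.9). With |GB| = 76.73, the foot of the radical line on GB is 29.30 from G and the perpendicular offset is √(60.3² − 29.30²) = 52.70. Taking the left-of-GB solution: H = (31.73, 63.13).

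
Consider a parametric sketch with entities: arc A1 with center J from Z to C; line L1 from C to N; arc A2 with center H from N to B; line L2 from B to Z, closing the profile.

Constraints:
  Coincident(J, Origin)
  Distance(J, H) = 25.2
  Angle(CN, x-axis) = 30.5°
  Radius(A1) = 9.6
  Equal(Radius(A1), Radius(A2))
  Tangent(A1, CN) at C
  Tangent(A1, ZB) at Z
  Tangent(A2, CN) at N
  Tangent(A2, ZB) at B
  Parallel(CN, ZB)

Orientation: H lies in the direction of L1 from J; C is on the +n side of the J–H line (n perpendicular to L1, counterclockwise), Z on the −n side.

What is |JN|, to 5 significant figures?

26.967

The slot axis is L1's direction at 30.5°, so u = (cos 30.5°, sin 30.5°) = (0.86163, 0.50754) and n = (−sin 30.5°, cos 30.5°) = (-0.50754, 0.86163). J is at the origin and H lies 25.2 along u from J, so H = 25.2·u = (21.713, 12.790). Tangency of A1 to both parallel lines with radius 9.6 puts C and Z at J ± 9.6·n: C = (-4.8724, 8.2716), Z = (4.8724, -8.2716). Equal radii place N and B the same way about H: N = H + 9.6·n = (16.841, 21.062), B = H − 9.6·n = (26.585, 4.5183). Then |JN| = |N − J| = 26.967.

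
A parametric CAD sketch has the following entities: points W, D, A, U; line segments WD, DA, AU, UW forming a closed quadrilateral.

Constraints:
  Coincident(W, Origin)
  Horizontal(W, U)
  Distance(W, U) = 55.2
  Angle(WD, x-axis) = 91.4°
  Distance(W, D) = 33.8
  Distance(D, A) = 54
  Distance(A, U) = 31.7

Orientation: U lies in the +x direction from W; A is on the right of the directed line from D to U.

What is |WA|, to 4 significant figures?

29.27

W is at the origin; W and U share the same y with |WU| = 55.2 and U in +x, so U = (55.2, 0). WD runs at 91.4° with |WD| = 33.8, so D = (-0.8258, 33.79). A is determined by |DA| = 54.0 and |AU| = 31.7 together: it lies at the intersection of circle(D, 54.0) and circle(U, 31.7). With |DU| = 65.43, the foot of the radical line on DU is 47.32 from D and the perpendicular offset is √(54.0² − 47.32²) = 26.02. Taking the right-of-DU solution: A = (26.26, -12.93).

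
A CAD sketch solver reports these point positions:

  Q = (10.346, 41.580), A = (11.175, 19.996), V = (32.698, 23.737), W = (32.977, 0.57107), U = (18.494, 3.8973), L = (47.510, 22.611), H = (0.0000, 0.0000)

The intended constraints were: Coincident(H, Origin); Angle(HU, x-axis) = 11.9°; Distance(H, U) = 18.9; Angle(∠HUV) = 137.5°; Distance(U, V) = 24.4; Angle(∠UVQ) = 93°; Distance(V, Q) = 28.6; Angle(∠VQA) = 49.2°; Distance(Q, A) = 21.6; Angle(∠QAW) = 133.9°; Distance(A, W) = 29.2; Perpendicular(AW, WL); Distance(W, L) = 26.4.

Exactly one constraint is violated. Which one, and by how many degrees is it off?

Perpendicular(AW, WL) — off by 8.30°.

H = (0.00, 0.00) ✓; HU at 11.90° ✓; |HU| = 18.90 ✓; ∠HUV = 137.5° ✓; |UV| = 24.40 ✓; ∠UVQ = 93.00° ✓; |VQ| = 28.60 ✓; ∠VQA = 49.20° ✓; |QA| = 21.60 ✓; ∠QAW = 133.9° ✓; |AW| = 29.20 ✓; ∠(AW, WL) = 98.30° ✗; |WL| = 26.40 ✓.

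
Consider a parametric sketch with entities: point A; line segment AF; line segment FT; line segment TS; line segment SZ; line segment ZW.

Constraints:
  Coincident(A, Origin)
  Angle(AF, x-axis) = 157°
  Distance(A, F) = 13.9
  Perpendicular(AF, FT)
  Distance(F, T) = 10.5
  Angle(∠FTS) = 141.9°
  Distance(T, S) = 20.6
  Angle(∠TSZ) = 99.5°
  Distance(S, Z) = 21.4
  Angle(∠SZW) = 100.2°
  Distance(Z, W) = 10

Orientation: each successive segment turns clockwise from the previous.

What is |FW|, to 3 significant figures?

29.2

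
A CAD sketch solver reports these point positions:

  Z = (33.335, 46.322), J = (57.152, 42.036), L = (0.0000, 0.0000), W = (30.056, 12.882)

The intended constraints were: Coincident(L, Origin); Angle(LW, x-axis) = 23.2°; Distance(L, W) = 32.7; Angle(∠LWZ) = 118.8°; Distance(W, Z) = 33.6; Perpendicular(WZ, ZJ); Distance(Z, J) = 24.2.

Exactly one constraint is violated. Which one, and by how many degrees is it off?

Perpendicular(WZ, ZJ) — off by 4.60°.

L = (0.00, 0.00) ✓; LW at 23.20° ✓; |LW| = 32.70 ✓; ∠LWZ = 118.8° ✓; |WZ| = 33.60 ✓; ∠(WZ, ZJ) = 94.60° ✗; |ZJ| = 24.20 ✓.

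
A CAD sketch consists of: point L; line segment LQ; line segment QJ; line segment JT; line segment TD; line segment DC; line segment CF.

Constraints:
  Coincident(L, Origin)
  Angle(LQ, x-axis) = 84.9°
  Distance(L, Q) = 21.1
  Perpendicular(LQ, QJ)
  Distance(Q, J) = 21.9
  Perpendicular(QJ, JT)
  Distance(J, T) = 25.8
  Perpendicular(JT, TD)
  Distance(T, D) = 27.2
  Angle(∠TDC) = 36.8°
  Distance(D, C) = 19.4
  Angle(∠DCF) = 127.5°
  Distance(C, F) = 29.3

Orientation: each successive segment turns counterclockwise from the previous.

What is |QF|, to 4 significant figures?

44.34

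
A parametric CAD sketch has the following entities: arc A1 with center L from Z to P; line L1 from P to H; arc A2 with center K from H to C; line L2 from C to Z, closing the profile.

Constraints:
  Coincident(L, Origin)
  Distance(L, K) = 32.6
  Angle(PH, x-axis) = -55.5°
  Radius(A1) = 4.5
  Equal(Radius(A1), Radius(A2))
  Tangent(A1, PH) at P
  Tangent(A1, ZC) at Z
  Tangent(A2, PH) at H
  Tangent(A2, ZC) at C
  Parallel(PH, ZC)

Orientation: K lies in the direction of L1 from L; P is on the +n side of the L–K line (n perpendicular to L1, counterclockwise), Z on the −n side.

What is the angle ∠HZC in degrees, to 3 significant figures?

15.4°

The slot axis is L1's direction at -55.5°, so u = (cos -55.5°, sin -55.5°) = (0.566, -0.824) and n = (−sin -55.5°, cos -55.5°) = (0.824, 0.566). L is at the origin and K lies 32.6 along u from L, so K = 32.6·u = (18.5, -26.9). Tangency of A1 to both parallel lines with radius 4.5 puts P and Z at L ± 4.5·n: P = (3.71, 2.55), Z = (-3.71, -2.55). Equal radii place H and C the same way about K: H = K + 4.5·n = (22.2, -24.3), C = K − 4.5·n = (14.8, -29.4). Then cos ∠HZC = ZH·ZC / (|ZH||ZC|), giving 15.4°.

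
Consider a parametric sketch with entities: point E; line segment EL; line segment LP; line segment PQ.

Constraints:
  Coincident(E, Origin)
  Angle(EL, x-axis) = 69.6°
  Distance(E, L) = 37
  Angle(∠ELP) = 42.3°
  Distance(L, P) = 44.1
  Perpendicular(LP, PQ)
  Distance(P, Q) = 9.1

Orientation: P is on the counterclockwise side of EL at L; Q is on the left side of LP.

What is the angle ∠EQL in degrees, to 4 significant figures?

55.02°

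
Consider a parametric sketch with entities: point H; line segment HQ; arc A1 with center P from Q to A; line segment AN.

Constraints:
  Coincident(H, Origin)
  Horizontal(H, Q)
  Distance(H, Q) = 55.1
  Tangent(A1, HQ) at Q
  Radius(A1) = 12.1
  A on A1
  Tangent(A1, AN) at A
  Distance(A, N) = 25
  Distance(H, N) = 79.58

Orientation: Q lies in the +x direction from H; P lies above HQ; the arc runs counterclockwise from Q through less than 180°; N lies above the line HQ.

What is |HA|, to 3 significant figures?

67.7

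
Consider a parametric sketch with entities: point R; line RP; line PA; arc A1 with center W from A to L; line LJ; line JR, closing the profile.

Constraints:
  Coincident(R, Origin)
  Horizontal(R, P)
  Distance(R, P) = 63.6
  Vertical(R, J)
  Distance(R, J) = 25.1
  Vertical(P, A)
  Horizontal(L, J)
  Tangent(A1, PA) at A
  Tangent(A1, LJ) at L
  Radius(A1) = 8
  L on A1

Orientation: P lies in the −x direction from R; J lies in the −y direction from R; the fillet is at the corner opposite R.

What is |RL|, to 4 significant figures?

61.00

R is at the origin; R and P share the same y with |RP| = 63.6 and P on the −x side, so P = (-63.60, 0.000). R and J share the same x with |RJ| = 25.1 and J on the −y side, so J = (0.000, -25.10). The virtual corner opposite R is at (-63.60, -25.10). The tangent condition forces WA to be normal to PA and the tangent condition forces WL to be normal to LJ, with radius 8.0, so the center W sits 8.0 in from both sides at W = (-55.60, -17.10). That places the tangent points at A = (-63.60, -17.10) on PA and L = (-55.60, -25.10) on LJ. Then |RL| = |L − R| = 61.00.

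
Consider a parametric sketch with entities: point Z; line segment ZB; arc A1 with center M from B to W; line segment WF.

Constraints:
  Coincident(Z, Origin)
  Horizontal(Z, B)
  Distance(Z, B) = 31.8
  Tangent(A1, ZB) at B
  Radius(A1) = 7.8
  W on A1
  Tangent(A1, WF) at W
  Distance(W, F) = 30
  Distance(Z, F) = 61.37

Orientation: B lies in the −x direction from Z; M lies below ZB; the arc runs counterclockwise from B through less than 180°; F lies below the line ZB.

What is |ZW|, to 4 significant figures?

38.73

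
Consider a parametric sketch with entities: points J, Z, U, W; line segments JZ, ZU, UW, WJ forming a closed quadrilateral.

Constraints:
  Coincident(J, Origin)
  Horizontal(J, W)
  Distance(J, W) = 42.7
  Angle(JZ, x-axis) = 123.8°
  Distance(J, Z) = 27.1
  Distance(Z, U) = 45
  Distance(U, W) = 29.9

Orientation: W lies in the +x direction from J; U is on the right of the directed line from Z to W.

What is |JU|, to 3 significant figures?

18.5

Checks: |ZU| = 45.00 ✓; |UW| = 29.90 ✓.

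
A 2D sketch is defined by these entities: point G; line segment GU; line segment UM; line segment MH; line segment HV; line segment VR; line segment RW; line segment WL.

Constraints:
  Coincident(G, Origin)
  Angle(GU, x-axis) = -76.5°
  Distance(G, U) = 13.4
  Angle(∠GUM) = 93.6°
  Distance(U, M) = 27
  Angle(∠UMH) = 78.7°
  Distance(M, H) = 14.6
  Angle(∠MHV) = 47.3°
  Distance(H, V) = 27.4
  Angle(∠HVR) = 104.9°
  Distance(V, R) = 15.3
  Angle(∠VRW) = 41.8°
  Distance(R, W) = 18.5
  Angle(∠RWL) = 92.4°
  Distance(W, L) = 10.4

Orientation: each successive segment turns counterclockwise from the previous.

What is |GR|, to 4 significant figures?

37.93

G is at the origin; GU runs at -76.5° with length 13.4, so U = (3.128, -13.03). ∠GUM = 93.6° gives UM at 9.900° from the x-axis; with |UM| = 27.0, M = (29.73, -8.388). ∠UMH = 78.7° gives MH at 111.2° from the x-axis; with |MH| = 14.6, H = (24.45, 5.224). ∠MHV = 47.3° gives HV at -116.1° from the x-axis; with |HV| = 27.4, V = (12.39, -19.38). ∠HVR = 104.9° gives VR at -41.00° from the x-axis; with |VR| = 15.3, R = (23.94, -29.42). Then |GR| = |R − G| = 37.93.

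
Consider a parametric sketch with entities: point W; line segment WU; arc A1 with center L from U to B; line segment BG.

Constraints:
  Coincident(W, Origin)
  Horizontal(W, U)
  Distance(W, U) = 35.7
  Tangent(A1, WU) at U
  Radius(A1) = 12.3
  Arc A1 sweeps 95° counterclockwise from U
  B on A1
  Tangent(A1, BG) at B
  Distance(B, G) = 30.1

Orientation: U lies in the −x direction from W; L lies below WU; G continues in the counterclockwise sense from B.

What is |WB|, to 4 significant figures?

49.78

W is at the origin; W and U share the same y with |WU| = 35.7 and U on the −x side, so U = (-35.70, 0.000). Tangency of A1 to WU means the radius LU is perpendicular to WU, so L = U + (0, -12.3) = (-35.70, -12.30). On A1, U sits at bearing 90° from L; a 95° counterclockwise sweep puts B at bearing 185°, so B = L + 12.3·(cos 185°, sin 185°) = (-47.95, -13.37). Then |WB| = |B − W| = 49.78.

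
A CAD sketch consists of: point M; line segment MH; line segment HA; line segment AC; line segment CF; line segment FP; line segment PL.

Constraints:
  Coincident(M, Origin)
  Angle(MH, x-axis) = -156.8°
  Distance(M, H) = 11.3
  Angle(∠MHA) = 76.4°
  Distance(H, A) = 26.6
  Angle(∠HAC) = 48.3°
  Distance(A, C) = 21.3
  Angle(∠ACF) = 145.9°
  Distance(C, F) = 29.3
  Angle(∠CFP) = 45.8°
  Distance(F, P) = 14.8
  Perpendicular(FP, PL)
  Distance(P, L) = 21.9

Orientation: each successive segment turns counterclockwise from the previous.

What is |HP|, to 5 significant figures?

13.382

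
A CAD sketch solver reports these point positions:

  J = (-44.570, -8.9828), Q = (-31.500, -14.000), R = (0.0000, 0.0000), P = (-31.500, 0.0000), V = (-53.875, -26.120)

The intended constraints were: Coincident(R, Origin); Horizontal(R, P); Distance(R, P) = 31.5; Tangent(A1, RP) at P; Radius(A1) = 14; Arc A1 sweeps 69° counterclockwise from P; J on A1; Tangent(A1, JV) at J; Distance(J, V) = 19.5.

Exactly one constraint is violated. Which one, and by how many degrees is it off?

Tangent(A1, JV) at J — off by 7.50°.

R = (0.00, 0.00) ✓; R.y = 0.00, P.y = 0.00 ✓; |RP| = 31.50 ✓; ∠(QP, PR) = 90.00° ✓; |QP| = 14.00 ✓; bearing(Q→J) − bearing(Q→P) = 69.00° ✓; |QJ| = 14.00 ✓; ∠(QJ, JV) = 97.50° ✗; |JV| = 19.50 ✓.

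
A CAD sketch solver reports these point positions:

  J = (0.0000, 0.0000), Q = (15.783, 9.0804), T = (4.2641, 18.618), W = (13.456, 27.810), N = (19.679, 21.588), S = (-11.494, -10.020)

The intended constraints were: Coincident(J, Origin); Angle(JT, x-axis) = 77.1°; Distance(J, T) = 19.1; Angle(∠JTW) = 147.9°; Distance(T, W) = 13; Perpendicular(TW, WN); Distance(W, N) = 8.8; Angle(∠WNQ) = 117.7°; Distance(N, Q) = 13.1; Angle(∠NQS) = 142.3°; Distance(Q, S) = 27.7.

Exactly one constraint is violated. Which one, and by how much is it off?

Distance(Q, S) = 27.7 — off by 5.60.

J = (0.00, 0.00) ✓; JT at 77.10° ✓; |JT| = 19.10 ✓; ∠JTW = 147.9° ✓; |TW| = 13.00 ✓; ∠(TW, WN) = 90.00° ✓; |WN| = 8.800 ✓; ∠WNQ = 117.7° ✓; |NQ| = 13.10 ✓; ∠NQS = 142.3° ✓; |QS| = 33.30 ✗.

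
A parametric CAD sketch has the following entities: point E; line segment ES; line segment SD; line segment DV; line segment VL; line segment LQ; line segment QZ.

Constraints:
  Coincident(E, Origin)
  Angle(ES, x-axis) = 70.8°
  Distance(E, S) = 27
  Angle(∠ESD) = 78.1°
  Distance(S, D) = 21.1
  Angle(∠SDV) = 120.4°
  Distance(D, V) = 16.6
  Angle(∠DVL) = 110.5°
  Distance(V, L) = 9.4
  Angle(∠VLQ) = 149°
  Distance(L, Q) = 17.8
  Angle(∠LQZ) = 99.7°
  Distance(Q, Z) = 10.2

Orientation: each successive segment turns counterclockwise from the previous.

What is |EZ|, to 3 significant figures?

8.50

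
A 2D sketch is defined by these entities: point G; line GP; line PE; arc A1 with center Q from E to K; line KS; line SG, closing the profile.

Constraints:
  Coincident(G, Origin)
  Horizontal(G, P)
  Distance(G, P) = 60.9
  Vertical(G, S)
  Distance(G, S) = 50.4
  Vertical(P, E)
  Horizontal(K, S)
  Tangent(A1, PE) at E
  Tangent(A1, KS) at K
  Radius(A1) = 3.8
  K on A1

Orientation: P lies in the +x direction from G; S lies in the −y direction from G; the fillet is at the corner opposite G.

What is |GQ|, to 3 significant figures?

73.7

G is at the origin; G and P share the same y with |GP| = 60.9 and P on the +x side, so P = (60.9, 0.00). G and S share the same x with |GS| = 50.4 and S on the −y side, so S = (0.00, -50.4). The virtual corner opposite G is at (60.9, -50.4). The tangent condition forces QE to be normal to PE and tangency of A1 to KS means the radius QK is perpendicular to KS, with radius 3.8, so the center Q sits 3.8 in from both sides at Q = (57.1, -46.6). Then |GQ| = |Q − G| = 73.7.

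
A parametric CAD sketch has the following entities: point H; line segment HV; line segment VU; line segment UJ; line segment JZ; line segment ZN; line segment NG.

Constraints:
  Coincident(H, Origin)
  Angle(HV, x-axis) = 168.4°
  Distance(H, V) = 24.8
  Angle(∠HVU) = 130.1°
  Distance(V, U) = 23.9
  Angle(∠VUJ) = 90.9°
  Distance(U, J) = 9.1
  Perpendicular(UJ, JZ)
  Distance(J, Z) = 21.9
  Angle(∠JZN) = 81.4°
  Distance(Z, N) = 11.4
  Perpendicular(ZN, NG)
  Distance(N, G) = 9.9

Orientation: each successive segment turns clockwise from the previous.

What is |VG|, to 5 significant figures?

13.494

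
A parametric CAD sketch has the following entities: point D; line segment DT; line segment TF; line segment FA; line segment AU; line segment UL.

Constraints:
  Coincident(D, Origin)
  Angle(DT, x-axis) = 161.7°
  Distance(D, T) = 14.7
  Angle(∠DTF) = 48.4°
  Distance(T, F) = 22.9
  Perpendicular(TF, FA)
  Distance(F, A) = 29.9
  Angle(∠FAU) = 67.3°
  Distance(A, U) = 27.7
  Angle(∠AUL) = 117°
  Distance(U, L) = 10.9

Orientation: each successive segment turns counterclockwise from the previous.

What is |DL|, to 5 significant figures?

13.494

D is at the origin; DT runs at 161.7° with length 14.7, so T = (-13.957, 4.6157). ∠DTF = 48.4° gives TF at -66.700° from the x-axis; with |TF| = 22.9, F = (-4.8986, -16.417). TF ⟂ FA, so FA runs at 23.300°; with |FA| = 29.9, A = (22.563, -4.5899). ∠FAU = 67.3° gives AU at 136.00° from the x-axis; with |AU| = 27.7, U = (2.6373, 14.652). ∠AUL = 117.0° gives UL at -161.00° from the x-axis; with |UL| = 10.9, L = (-7.6689, 11.103). Then |DL| = |L − D| = 13.494.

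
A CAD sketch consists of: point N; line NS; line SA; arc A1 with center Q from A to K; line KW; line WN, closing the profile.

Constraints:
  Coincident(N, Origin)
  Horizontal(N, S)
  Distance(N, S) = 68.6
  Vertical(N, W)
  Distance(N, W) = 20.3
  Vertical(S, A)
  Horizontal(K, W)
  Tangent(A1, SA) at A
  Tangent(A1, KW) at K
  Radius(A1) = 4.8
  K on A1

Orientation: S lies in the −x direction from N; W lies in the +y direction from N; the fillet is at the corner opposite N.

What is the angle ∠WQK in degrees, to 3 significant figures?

85.7°

N is at the origin; N and S share the same y with |NS| = 68.6 and S on the −x side, so S = (-68.6, 0.00). N and W share the same x with |NW| = 20.3 and W on the +y side, so W = (0.00, 20.3). The virtual corner opposite N is at (-68.6, 20.3). Since A1 is tangent to SA there, QA ⟂ SA and the tangent condition forces QK to be normal to KW, with radius 4.8, so the center Q sits 4.8 in from both sides at Q = (-63.8, 15.5). That places the tangent points at A = (-68.6, 15.5) on SA and K = (-63.8, 20.3) on KW. Then cos ∠WQK = QW·QK / (|QW||QK|), giving 85.7°.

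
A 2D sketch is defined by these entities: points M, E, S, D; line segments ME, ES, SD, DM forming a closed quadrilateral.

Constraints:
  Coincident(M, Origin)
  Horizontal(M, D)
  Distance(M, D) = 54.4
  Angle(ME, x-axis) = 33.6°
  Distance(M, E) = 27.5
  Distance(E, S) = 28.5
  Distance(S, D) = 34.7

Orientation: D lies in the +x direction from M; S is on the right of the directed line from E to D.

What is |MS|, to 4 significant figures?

25.99

M is at the origin; MD is horizontal with |MD| = 54.4 and D in +x, so D = (54.4, 0). ME runs at 33.6° with |ME| = 27.5, so E = (22.91, 15.22). S is determined by |ES| = 28.5 and |SD| = 34.7 together: it lies at the intersection of circle(E, 28.5) and circle(D, 34.7). With |ED| = 34.98, the foot of the radical line on ED is 11.89 from E and the perpendicular offset is √(28.5² − 11.89²) = 25.90. Taking the right-of-ED solution: S = (22.34, -13.28).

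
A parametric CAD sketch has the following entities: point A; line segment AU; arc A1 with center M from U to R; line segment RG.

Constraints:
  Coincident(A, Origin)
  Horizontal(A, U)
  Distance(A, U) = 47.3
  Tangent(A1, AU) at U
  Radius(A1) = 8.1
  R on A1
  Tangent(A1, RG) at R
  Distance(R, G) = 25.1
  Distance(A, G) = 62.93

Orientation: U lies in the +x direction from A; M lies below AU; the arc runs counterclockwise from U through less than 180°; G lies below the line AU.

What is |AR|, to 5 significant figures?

42.129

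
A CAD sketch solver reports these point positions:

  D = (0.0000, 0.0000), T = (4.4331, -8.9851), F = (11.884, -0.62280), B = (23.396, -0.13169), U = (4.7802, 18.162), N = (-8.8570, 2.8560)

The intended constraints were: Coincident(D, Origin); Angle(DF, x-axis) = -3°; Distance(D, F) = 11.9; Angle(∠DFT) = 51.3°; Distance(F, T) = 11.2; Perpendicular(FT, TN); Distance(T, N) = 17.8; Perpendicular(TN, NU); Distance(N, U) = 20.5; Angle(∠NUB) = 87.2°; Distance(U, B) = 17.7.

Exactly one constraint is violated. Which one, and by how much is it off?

Distance(U, B) = 17.7 — off by 8.40.

D = (0.00, 0.00) ✓; DF at -3.000° ✓; |DF| = 11.90 ✓; ∠DFT = 51.30° ✓; |FT| = 11.20 ✓; ∠(FT, TN) = 90.00° ✓; |TN| = 17.80 ✓; ∠(TN, NU) = 90.00° ✓; |NU| = 20.50 ✓; ∠NUB = 87.20° ✓; |UB| = 26.10 ✗.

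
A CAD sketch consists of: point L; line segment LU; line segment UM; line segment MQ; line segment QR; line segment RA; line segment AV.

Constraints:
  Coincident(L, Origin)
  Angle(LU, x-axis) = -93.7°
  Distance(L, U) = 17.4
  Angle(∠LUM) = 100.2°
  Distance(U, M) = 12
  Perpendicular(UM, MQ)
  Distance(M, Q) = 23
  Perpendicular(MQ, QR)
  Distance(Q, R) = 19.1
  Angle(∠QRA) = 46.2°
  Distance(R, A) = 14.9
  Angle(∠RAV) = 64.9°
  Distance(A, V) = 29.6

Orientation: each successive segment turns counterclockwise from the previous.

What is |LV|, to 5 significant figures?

28.359

L is at the origin; LU runs at -93.7° with length 17.4, so U = (-1.1229, -17.364). ∠LUM = 100.2° gives UM at -13.900° from the x-axis; with |UM| = 12.0, M = (10.526, -20.246). The perpendicularity gives MQ at right angles to UM, so MQ runs at 76.100°; with |MQ| = 23.0, Q = (16.051, 2.0800). MQ is perpendicular to QR, so QR runs at 166.10°; with |QR| = 19.1, R = (-2.4897, 6.6684). ∠QRA = 46.2° gives RA at -60.100° from the x-axis; with |RA| = 14.9, A = (4.9378, -6.2484). ∠RAV = 64.9° gives AV at 55.000° from the x-axis; with |AV| = 29.6, V = (21.916, 17.999). Then |LV| = |V − L| = 28.359.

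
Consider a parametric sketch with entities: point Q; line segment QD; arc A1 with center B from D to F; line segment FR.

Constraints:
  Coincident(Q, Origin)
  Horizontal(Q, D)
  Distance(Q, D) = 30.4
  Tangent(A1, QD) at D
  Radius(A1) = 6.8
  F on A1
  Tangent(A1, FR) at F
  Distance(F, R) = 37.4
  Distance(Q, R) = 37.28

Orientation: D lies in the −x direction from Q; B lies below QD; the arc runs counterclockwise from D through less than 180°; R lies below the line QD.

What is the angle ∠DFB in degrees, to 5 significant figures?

20.713°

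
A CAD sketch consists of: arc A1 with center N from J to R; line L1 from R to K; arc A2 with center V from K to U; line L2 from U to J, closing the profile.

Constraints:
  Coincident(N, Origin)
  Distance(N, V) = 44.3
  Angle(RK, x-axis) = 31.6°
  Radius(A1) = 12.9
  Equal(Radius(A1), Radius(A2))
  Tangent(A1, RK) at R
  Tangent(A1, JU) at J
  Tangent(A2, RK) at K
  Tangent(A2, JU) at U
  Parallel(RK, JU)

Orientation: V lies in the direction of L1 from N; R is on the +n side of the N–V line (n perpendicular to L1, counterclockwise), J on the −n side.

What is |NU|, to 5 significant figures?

46.140

The slot axis is L1's direction at 31.6°, so u = (cos 31.6°, sin 31.6°) = (0.85173, 0.52399) and n = (−sin 31.6°, cos 31.6°) = (-0.52399, 0.85173). N is at the origin and V lies 44.3 along u from N, so V = 44.3·u = (37.732, 23.213). Tangency of A1 to both parallel lines with radius 12.9 puts R and J at N ± 12.9·n: R = (-6.7594, 10.987), J = (6.7594, -10.987). Equal radii place K and U the same way about V: K = V + 12.9·n = (30.972, 34.200), U = V − 12.9·n = (44.491, 12.225). Then |NU| = |U − N| = 46.140.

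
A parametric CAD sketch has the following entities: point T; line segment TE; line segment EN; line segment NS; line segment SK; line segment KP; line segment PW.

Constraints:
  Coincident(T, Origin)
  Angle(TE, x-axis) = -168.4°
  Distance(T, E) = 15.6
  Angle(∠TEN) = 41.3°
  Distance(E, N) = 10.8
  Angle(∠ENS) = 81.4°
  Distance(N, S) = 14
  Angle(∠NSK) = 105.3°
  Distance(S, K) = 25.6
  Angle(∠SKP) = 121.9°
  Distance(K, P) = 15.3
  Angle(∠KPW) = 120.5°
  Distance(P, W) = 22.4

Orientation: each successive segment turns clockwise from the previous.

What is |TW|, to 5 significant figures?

39.924

T is at the origin; TE runs at -168.4° with length 15.6, so E = (-15.281, -3.1368). ∠TEN = 41.3° gives EN at 52.900° from the x-axis; with |EN| = 10.8, N = (-8.7667, 5.4771). ∠ENS = 81.4° gives NS at -45.700° from the x-axis; with |NS| = 14.0, S = (1.0111, -4.5426). ∠NSK = 105.3° gives SK at -120.40° from the x-axis; with |SK| = 25.6, K = (-11.943, -26.623). ∠SKP = 121.9° gives KP at -178.50° from the x-axis; with |KP| = 15.3, P = (-27.238, -27.023). ∠KPW = 120.5° gives PW at 122.00° from the x-axis; with |PW| = 22.4, W = (-39.108, -8.0272). Then |TW| = |W − T| = 39.924.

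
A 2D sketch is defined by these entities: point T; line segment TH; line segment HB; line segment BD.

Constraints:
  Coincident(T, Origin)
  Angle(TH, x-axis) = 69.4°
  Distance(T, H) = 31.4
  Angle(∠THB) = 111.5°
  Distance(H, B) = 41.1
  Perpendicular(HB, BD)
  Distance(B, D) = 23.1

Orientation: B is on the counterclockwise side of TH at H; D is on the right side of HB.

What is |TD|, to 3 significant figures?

74.2

∠THB = 111.5°, so HB runs at 69.4° + (180° − 111.5°) = 138° from the x-axis; with |HB| = 41.1, B = H + 41.1·(cos 138°, sin 138°) = (-19.4, 56.9). HB ⟂ BD; with |BD| = 23.1 on the right of HB, D = B + 23.1·(0.670, 0.742) = (-3.96, 74.1). Then |TD| = |D − T| = 74.2.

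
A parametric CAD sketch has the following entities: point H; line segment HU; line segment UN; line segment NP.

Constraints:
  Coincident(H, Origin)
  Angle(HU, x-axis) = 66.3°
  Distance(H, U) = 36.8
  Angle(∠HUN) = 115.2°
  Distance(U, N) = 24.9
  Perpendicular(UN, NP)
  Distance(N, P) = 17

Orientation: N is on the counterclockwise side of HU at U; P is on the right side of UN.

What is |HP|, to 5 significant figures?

64.619

H is at the origin; HU runs at 66.3° with length 36.8, so U = 36.8·(cos 66.3°, sin 66.3°) = (14.792, 33.696). ∠HUN = 115.2°, so UN runs at 66.3° + (180° − 115.2°) = 131.10° from the x-axis; with |UN| = 24.9, N = U + 24.9·(cos 131.10°, sin 131.10°) = (-1.5770, 52.460). The perpendicularity gives NP at right angles to UN; with |NP| = 17.0 on the right of UN, P = N + 17.0·(0.75356, 0.65738) = (11.234, 63.635). Then |HP| = |P − H| = 64.619.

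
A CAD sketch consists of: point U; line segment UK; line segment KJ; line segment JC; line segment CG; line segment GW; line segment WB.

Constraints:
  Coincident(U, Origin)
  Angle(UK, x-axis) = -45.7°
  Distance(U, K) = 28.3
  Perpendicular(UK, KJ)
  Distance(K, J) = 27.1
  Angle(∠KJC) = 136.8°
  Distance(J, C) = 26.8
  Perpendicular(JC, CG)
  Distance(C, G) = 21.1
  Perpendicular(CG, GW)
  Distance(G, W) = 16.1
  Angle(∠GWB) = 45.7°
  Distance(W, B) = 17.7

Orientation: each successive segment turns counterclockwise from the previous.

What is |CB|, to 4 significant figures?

9.224

The perpendicularity gives GW at right angles to CG, so GW runs at -92.50°; with |GW| = 16.1, W = (18.55, 10.28). ∠GWB = 45.7° gives WB at 41.80° from the x-axis; with |WB| = 17.7, B = (31.74, 22.08). Then |CB| = |B − C| = 9.224.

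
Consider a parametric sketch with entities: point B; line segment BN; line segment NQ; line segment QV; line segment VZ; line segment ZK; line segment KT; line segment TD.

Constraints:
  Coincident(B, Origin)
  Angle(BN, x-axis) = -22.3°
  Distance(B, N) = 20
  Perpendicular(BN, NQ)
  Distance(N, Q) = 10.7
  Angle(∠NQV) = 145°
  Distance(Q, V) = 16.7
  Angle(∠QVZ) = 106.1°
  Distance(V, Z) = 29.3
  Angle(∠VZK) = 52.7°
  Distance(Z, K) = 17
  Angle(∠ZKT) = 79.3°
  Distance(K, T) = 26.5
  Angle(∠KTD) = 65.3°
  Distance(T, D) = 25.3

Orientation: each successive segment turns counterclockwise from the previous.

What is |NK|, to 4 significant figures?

23.80

B is at the origin; BN runs at -22.3° with length 20.0, so N = (18.50, -7.589). BN ⟂ NQ, so NQ runs at 67.70°; with |NQ| = 10.7, Q = (22.56, 2.311). ∠NQV = 145.0° gives QV at 102.7° from the x-axis; with |QV| = 16.7, V = (18.89, 18.60). ∠QVZ = 106.1° gives VZ at 176.6° from the x-axis; with |VZ| = 29.3, Z = (-10.36, 20.34). ∠VZK = 52.7° gives ZK at -56.10° from the x-axis; with |ZK| = 17.0, K = (-0.8738, 6.230). Then |NK| = |K − N| = 23.80.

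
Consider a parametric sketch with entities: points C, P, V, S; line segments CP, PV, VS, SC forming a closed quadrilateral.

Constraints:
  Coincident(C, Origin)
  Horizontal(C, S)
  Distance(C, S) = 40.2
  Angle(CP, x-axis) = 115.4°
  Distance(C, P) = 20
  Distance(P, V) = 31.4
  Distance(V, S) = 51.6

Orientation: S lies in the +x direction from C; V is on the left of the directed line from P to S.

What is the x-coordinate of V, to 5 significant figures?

11.049

C is at the origin; C and S share the same y with |CS| = 40.2 and S in +x, so S = (40.2, 0). CP runs at 115.4° with |CP| = 20.0, so P = (-8.5787, 18.067). V is determined by |PV| = 31.4 and |VS| = 51.6 together: it lies at the intersection of circle(P, 31.4) and circle(S, 51.6). With |PS| = 52.017, the foot of the radical line on PS is 9.8926 from P and the perpendicular offset is √(31.4² − 9.8926²) = 29.801. Taking the left-of-PS solution: V = (11.049, 42.576).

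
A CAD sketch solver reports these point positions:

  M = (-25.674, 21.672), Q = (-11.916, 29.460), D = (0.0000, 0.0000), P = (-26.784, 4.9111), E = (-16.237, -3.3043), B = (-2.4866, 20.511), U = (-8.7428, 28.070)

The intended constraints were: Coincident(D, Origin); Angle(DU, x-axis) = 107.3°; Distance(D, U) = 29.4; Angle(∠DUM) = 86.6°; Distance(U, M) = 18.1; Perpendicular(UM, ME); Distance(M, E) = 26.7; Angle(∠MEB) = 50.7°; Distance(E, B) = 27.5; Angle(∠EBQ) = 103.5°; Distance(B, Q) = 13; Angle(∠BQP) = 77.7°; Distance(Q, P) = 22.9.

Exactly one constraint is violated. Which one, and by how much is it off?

Distance(Q, P) = 22.9 — off by 5.80.

D = (0.00, 0.00) ✓; DU at 107.3° ✓; |DU| = 29.40 ✓; ∠DUM = 86.60° ✓; |UM| = 18.10 ✓; ∠(UM, ME) = 90.00° ✓; |ME| = 26.70 ✓; ∠MEB = 50.70° ✓; |EB| = 27.50 ✓; ∠EBQ = 103.5° ✓; |BQ| = 13.00 ✓; ∠BQP = 77.70° ✓; |QP| = 28.70 ✗.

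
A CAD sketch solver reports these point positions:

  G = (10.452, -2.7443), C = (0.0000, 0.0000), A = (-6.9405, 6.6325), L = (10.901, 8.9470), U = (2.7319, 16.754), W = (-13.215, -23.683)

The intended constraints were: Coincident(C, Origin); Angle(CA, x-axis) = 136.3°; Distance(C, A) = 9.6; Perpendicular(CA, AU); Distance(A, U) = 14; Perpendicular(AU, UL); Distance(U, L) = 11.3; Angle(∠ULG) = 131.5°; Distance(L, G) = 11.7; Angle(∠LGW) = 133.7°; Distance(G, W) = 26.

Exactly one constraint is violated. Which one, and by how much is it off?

Distance(G, W) = 26 — off by 5.60.

C = (0.00, 0.00) ✓; CA at 136.3° ✓; |CA| = 9.600 ✓; ∠(CA, AU) = 90.00° ✓; |AU| = 14.00 ✓; ∠(AU, UL) = 90.00° ✓; |UL| = 11.30 ✓; ∠ULG = 131.5° ✓; |LG| = 11.70 ✓; ∠LGW = 133.7° ✓; |GW| = 31.60 ✗.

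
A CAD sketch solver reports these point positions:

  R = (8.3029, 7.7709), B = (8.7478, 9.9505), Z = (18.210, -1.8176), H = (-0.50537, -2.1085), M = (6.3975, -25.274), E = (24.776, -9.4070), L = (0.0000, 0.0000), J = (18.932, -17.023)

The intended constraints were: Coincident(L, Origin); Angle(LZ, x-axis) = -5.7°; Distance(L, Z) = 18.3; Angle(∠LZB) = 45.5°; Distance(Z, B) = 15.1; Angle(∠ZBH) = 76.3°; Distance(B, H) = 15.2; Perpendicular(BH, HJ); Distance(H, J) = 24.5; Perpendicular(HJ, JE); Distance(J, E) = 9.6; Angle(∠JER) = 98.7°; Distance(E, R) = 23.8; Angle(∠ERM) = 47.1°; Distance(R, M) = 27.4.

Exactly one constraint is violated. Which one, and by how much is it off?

Distance(R, M) = 27.4 — off by 5.70.

L = (0.00, 0.00) ✓; LZ at -5.700° ✓; |LZ| = 18.30 ✓; ∠LZB = 45.50° ✓; |ZB| = 15.10 ✓; ∠ZBH = 76.30° ✓; |BH| = 15.20 ✓; ∠(BH, HJ) = 90.00° ✓; |HJ| = 24.50 ✓; ∠(HJ, JE) = 90.00° ✓; |JE| = 9.600 ✓; ∠JER = 98.70° ✓; |ER| = 23.80 ✓; ∠ERM = 47.10° ✓; |RM| = 33.10 ✗.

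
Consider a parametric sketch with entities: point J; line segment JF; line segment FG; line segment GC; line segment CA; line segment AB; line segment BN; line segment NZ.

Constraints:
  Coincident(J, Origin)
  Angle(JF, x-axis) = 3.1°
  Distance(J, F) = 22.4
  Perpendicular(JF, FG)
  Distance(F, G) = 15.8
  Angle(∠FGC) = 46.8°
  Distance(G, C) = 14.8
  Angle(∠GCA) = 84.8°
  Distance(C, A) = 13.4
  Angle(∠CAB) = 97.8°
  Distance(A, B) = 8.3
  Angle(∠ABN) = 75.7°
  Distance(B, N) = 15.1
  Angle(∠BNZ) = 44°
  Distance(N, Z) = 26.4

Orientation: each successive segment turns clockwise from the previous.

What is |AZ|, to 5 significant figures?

11.887

J is at the origin; JF runs at 3.1° with length 22.4, so F = (22.367, 1.2114). The perpendicularity gives FG at right angles to JF, so FG runs at -86.900°; with |FG| = 15.8, G = (23.222, -14.566). ∠FGC = 46.8° gives GC at 139.90° from the x-axis; with |GC| = 14.8, C = (11.901, -5.0325). ∠GCA = 84.8° gives CA at 44.700° from the x-axis; with |CA| = 13.4, A = (21.426, 4.3930). ∠CAB = 97.8° gives AB at -37.500° from the x-axis; with |AB| = 8.3, B = (28.010, -0.65972). ∠ABN = 75.7° gives BN at -141.80° from the x-axis; with |BN| = 15.1, N = (16.144, -9.9977). ∠BNZ = 44.0° gives NZ at 82.200° from the x-axis; with |NZ| = 26.4, Z = (19.727, 16.158). Then |AZ| = |Z − A| = 11.887.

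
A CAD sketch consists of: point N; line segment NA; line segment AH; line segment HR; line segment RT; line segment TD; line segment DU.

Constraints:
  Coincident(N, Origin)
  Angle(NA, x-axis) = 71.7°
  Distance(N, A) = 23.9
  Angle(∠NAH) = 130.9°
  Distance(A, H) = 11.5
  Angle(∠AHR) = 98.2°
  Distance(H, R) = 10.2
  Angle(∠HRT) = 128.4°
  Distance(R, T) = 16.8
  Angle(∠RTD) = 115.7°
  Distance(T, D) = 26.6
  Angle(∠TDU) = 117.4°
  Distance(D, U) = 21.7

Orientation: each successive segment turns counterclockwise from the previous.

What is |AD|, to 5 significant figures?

27.833

∠HRT = 128.4° gives RT at -105.80° from the x-axis; with |RT| = 16.8, T = (-12.375, 12.484). ∠RTD = 115.7° gives TD at -41.500° from the x-axis; with |TD| = 26.6, D = (7.5471, -5.1415). Then |AD| = |D − A| = 27.833.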